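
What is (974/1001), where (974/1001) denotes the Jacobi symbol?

(974/1001)
  = (487/1001)    [1001 ≡ 1 mod 8 ⇒ (2/1001) = +1]
  = (1001/487)    [QR: 1001 ≡ 1 mod 4, sign kept]
  = (27/487)    [1001 ≡ 27 mod 487]
  = -(487/27)    [QR: both ≡ 3 mod 4, sign flips]
  = -(1/27)    [487 ≡ 1 mod 27]
  = -1    [(1/27) = 1]

-1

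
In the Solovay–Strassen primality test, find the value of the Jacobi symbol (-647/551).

-1

Reduce the numerator: -647 ≡ 455 (mod 551), so (-647/551) = (455/551).
Both 455 ≡ 3 and 551 ≡ 3 (mod 4), so reciprocity gives (455/551) = -(551/455). Reduce: 551 ≡ 96 (mod 455). Now have -(96/455).
Factor out 2: 96 = 2^5·3. Since 455 ≡ 7 (mod 8), (2/455) = +1, and (2/455)^5 = +1. Now have -(3/455).
Both 3 ≡ 3 and 455 ≡ 3 (mod 4), so reciprocity gives (3/455) = -(455/3). Reduce: 455 ≡ 2 (mod 3). Now have (2/3).
Factor out 2: 2 = 2. Since 3 ≡ 3 (mod 8), (2/3) = -1. Now have -(1/3).
(1/3) = 1. Collecting the sign factors: -1.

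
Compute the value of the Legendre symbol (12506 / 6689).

(12506 / 6689)
  = (5817 / 6689)    [12506 ≡ 5817 mod 6689]
  = (6689 / 5817)    [QR: 5817 ≡ 1 mod 4, sign kept]
  = (872 / 5817)    [6689 ≡ 872 mod 5817]
  = (109 / 5817)    [5817 ≡ 1 mod 8 ⇒ (2 / 5817)^3 = +1]
  = (5817 / 109)    [QR: 109 ≡ 1 mod 4, sign kept]
  = (40 / 109)    [5817 ≡ 40 mod 109]
  = -(5 / 109)    [109 ≡ 5 mod 8 ⇒ (2 / 109)^3 = -1]
  = -(109 / 5)    [QR: 5 ≡ 1 mod 4, sign kept]
  = -(4 / 5)    [109 ≡ 4 mod 5]
  = -(1 / 5)    [5 ≡ 5 mod 8 ⇒ (2 / 5)^2 = +1]
  = -1    [(1 / 5) = 1]

-1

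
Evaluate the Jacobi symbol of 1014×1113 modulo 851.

-1

By multiplicativity, (1014·1113 / 851) = (1014 / 851)·(1113 / 851).
First factor (1014 / 851):
(1014 / 851)
  = (163 / 851)    [1014 ≡ 163 mod 851]
  = -(851 / 163)    [QR: both ≡ 3 mod 4, sign flips]
  = -(36 / 163)    [851 ≡ 36 mod 163]
  = -(9 / 163)    [163 ≡ 3 mod 8 ⇒ (2 / 163)^2 = +1]
  = -(163 / 9)    [QR: 9 ≡ 1 mod 4, sign kept]
  = -(1 / 9)    [163 ≡ 1 mod 9]
  = -1    [(1 / 9) = 1]
Second factor (1113 / 851):
(1113 / 851)
  = (262 / 851)    [1113 ≡ 262 mod 851]
  = -(131 / 851)    [851 ≡ 3 mod 8 ⇒ (2 / 851) = -1]
  = (851 / 131)    [QR: both ≡ 3 mod 4, sign flips]
  = (65 / 131)    [851 ≡ 65 mod 131]
  = (131 / 65)    [QR: 65 ≡ 1 mod 4, sign kept]
  = (1 / 65)    [131 ≡ 1 mod 65]
  = 1    [(1 / 65) = 1]
Product: (-1)·(1) = -1.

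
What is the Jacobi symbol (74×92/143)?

-1

By multiplicativity, (74·92/143) = (74/143)·(92/143).
First factor (74/143):
(74/143)
  = (37/143)    [143 ≡ 7 mod 8 ⇒ (2/143) = +1]
  = (143/37)    [QR: 37 ≡ 1 mod 4, sign kept]
  = (32/37)    [143 ≡ 32 mod 37]
  = -(1/37)    [37 ≡ 5 mod 8 ⇒ (2/37)^5 = -1]
  = -1    [(1/37) = 1]
Second factor (92/143):
(92/143)
  = (23/143)    [143 ≡ 7 mod 8 ⇒ (2/143)^2 = +1]
  = -(143/23)    [QR: both ≡ 3 mod 4, sign flips]
  = -(5/23)    [143 ≡ 5 mod 23]
  = -(23/5)    [QR: 5 ≡ 1 mod 4, sign kept]
  = -(3/5)    [23 ≡ 3 mod 5]
  = -(5/3)    [QR: 5 ≡ 1 mod 4, sign kept]
  = -(2/3)    [5 ≡ 2 mod 3]
  = (1/3)    [3 ≡ 3 mod 8 ⇒ (2/3) = -1]
  = 1    [(1/3) = 1]
Product: (-1)·(1) = -1.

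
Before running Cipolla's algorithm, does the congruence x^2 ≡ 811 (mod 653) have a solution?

no

(811|653)
  = (158|653)    [811 ≡ 158 mod 653]
  = -(79|653)    [653 ≡ 5 mod 8 ⇒ (2|653) = -1]
  = -(653|79)    [QR: 653 ≡ 1 mod 4, sign kept]
  = -(21|79)    [653 ≡ 21 mod 79]
  = -(79|21)    [QR: 21 ≡ 1 mod 4, sign kept]
  = -(16|21)    [79 ≡ 16 mod 21]
  = -(1|21)    [21 ≡ 5 mod 8 ⇒ (2|21)^4 = +1]
  = -1    [(1|21) = 1]
The Legendre symbol is -1, so x^2 ≡ 811 (mod 653) has no solution.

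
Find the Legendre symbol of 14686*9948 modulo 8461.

By multiplicativity, (14686·9948/8461) = (14686/8461)·(9948/8461).
First factor (14686/8461):
Reduce the numerator: 14686 ≡ 6225 (mod 8461), so (14686/8461) = (6225/8461).
6225 ≡ 1 (mod 4), so quadratic reciprocity gives (6225/8461) = (8461/6225). Reduce: 8461 ≡ 2236 (mod 6225). Now have (2236/6225).
Factor out 2: 2236 = 2^2·559. Since 6225 ≡ 1 (mod 8), (2/6225) = +1, and (2/6225)^2 = +1. Now have (559/6225).
6225 ≡ 1 (mod 4), so quadratic reciprocity gives (559/6225) = (6225/559). Reduce: 6225 ≡ 76 (mod 559). Now have (76/559).
Factor out 2: 76 = 2^2·19. Since 559 ≡ 7 (mod 8), (2/559) = +1, and (2/559)^2 = +1. Now have (19/559).
Both 19 ≡ 3 and 559 ≡ 3 (mod 4), so reciprocity gives (19/559) = -(559/19). Reduce: 559 ≡ 8 (mod 19). Now have -(8/19).
Factor out 2: 8 = 2^3. Since 19 ≡ 3 (mod 8), (2/19) = -1, and (2/19)^3 = -1. Now have (1/19).
(1/19) = 1. Collecting the sign factors: 1.
Second factor (9948/8461):
Reduce the numerator: 9948 ≡ 1487 (mod 8461), so (9948/8461) = (1487/8461).
8461 ≡ 1 (mod 4), so quadratic reciprocity gives (1487/8461) = (8461/1487). Reduce: 8461 ≡ 1026 (mod 1487). Now have (1026/1487).
Factor out 2: 1026 = 2·513. Since 1487 ≡ 7 (mod 8), (2/1487) = +1. Now have (513/1487).
513 ≡ 1 (mod 4), so quadratic reciprocity gives (513/1487) = (1487/513). Reduce: 1487 ≡ 461 (mod 513). Now have (461/513).
461 ≡ 1 (mod 4), so quadratic reciprocity gives (461/513) = (513/461). Reduce: 513 ≡ 52 (mod 461). Now have (52/461).
Factor out 2: 52 = 2^2·13. Since 461 ≡ 5 (mod 8), (2/461) = -1, and (2/461)^2 = +1. Now have (13/461).
13 ≡ 1 (mod 4), so quadratic reciprocity gives (13/461) = (461/13). Reduce: 461 ≡ 6 (mod 13). Now have (6/13).
Factor out 2: 6 = 2·3. Since 13 ≡ 5 (mod 8), (2/13) = -1. Now have -(3/13).
13 ≡ 1 (mod 4), so quadratic reciprocity gives (3/13) = (13/3). Reduce: 13 ≡ 1 (mod 3). Now have -(1/3).
(1/3) = 1. Collecting the sign factors: -1.
Product: (1)·(-1) = -1.

-1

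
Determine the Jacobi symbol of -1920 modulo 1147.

Reduce the numerator: -1920 ≡ 374 (mod 1147), so (-1920 / 1147) = (374 / 1147).
Factor out 2: 374 = 2·187. Since 1147 ≡ 3 (mod 8), (2 / 1147) = -1. Now have -(187 / 1147).
Both 187 ≡ 3 and 1147 ≡ 3 (mod 4), so reciprocity gives (187 / 1147) = -(1147 / 187). Reduce: 1147 ≡ 25 (mod 187). Now have (25 / 187).
25 ≡ 1 (mod 4), so quadratic reciprocity gives (25 / 187) = (187 / 25). Reduce: 187 ≡ 12 (mod 25). Now have (12 / 25).
Factor out 2: 12 = 2^2·3. Since 25 ≡ 1 (mod 8), (2 / 25) = +1, and (2 / 25)^2 = +1. Now have (3 / 25).
25 ≡ 1 (mod 4), so quadratic reciprocity gives (3 / 25) = (25 / 3). Reduce: 25 ≡ 1 (mod 3). Now have (1 / 3).
(1 / 3) = 1. Collecting the sign factors: 1.

1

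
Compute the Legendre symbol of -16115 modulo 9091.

-1

Reduce the numerator: -16115 ≡ 2067 (mod 9091), so (-16115|9091) = (2067|9091).
Both 2067 ≡ 3 and 9091 ≡ 3 (mod 4), so reciprocity gives (2067|9091) = -(9091|2067). Reduce: 9091 ≡ 823 (mod 2067). Now have -(823|2067).
Both 823 ≡ 3 and 2067 ≡ 3 (mod 4), so reciprocity gives (823|2067) = -(2067|823). Reduce: 2067 ≡ 421 (mod 823). Now have (421|823).
421 ≡ 1 (mod 4), so quadratic reciprocity gives (421|823) = (823|421). Reduce: 823 ≡ 402 (mod 421). Now have (402|421).
Factor out 2: 402 = 2·201. Since 421 ≡ 5 (mod 8), (2|421) = -1. Now have -(201|421).
201 ≡ 1 (mod 4), so quadratic reciprocity gives (201|421) = (421|201). Reduce: 421 ≡ 19 (mod 201). Now have -(19|201).
201 ≡ 1 (mod 4), so quadratic reciprocity gives (19|201) = (201|19). Reduce: 201 ≡ 11 (mod 19). Now have -(11|19).
Both 11 ≡ 3 and 19 ≡ 3 (mod 4), so reciprocity gives (11|19) = -(19|11). Reduce: 19 ≡ 8 (mod 11). Now have (8|11).
Factor out 2: 8 = 2^3. Since 11 ≡ 3 (mod 8), (2|11) = -1, and (2|11)^3 = -1. Now have -(1|11).
(1|11) = 1. Collecting the sign factors: -1.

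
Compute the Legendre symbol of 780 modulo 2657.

-1

(780/2657)
  = (195/2657)    [2657 ≡ 1 mod 8 ⇒ (2/2657)^2 = +1]
  = (2657/195)    [QR: 2657 ≡ 1 mod 4, sign kept]
  = (122/195)    [2657 ≡ 122 mod 195]
  = -(61/195)    [195 ≡ 3 mod 8 ⇒ (2/195) = -1]
  = -(195/61)    [QR: 61 ≡ 1 mod 4, sign kept]
  = -(12/61)    [195 ≡ 12 mod 61]
  = -(3/61)    [61 ≡ 5 mod 8 ⇒ (2/61)^2 = +1]
  = -(61/3)    [QR: 61 ≡ 1 mod 4, sign kept]
  = -(1/3)    [61 ≡ 1 mod 3]
  = -1    [(1/3) = 1]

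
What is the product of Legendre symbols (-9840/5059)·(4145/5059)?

1

By multiplicativity, (-9840·4145/5059) = (-9840/5059)·(4145/5059).
First factor (-9840/5059):
Reduce the numerator: -9840 ≡ 278 (mod 5059), so (-9840/5059) = (278/5059).
Factor out 2: 278 = 2·139. Since 5059 ≡ 3 (mod 8), (2/5059) = -1. Now have -(139/5059).
Both 139 ≡ 3 and 5059 ≡ 3 (mod 4), so reciprocity gives (139/5059) = -(5059/139). Reduce: 5059 ≡ 55 (mod 139). Now have (55/139).
Both 55 ≡ 3 and 139 ≡ 3 (mod 4), so reciprocity gives (55/139) = -(139/55). Reduce: 139 ≡ 29 (mod 55). Now have -(29/55).
29 ≡ 1 (mod 4), so quadratic reciprocity gives (29/55) = (55/29). Reduce: 55 ≡ 26 (mod 29). Now have -(26/29).
Factor out 2: 26 = 2·13. Since 29 ≡ 5 (mod 8), (2/29) = -1. Now have (13/29).
13 ≡ 1 (mod 4), so quadratic reciprocity gives (13/29) = (29/13). Reduce: 29 ≡ 3 (mod 13). Now have (3/13).
13 ≡ 1 (mod 4), so quadratic reciprocity gives (3/13) = (13/3). Reduce: 13 ≡ 1 (mod 3). Now have (1/3).
(1/3) = 1. Collecting the sign factors: 1.
Second factor (4145/5059):
4145 ≡ 1 (mod 4), so quadratic reciprocity gives (4145/5059) = (5059/4145). Reduce: 5059 ≡ 914 (mod 4145). Now have (914/4145).
Factor out 2: 914 = 2·457. Since 4145 ≡ 1 (mod 8), (2/4145) = +1. Now have (457/4145).
457 ≡ 1 (mod 4), so quadratic reciprocity gives (457/4145) = (4145/457). Reduce: 4145 ≡ 32 (mod 457). Now have (32/457).
Factor out 2: 32 = 2^5. Since 457 ≡ 1 (mod 8), (2/457) = +1, and (2/457)^5 = +1. Now have (1/457).
(1/457) = 1. Collecting the sign factors: 1.
Product: (1)·(1) = 1.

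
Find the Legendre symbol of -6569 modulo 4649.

-1

(-6569/4649)
  = (6569/4649)    [4649 ≡ 1 mod 4 ⇒ (-1/4649) = +1]
  = (1920/4649)    [6569 ≡ 1920 mod 4649]
  = (15/4649)    [4649 ≡ 1 mod 8 ⇒ (2/4649)^7 = +1]
  = (4649/15)    [QR: 4649 ≡ 1 mod 4, sign kept]
  = (14/15)    [4649 ≡ 14 mod 15]
  = (7/15)    [15 ≡ 7 mod 8 ⇒ (2/15) = +1]
  = -(15/7)    [QR: both ≡ 3 mod 4, sign flips]
  = -(1/7)    [15 ≡ 1 mod 7]
  = -1    [(1/7) = 1]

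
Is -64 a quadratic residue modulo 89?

yes

(-64/89)
  = (25/89)    [-64 ≡ 25 mod 89]
  = (89/25)    [QR: 25 ≡ 1 mod 4, sign kept]
  = (14/25)    [89 ≡ 14 mod 25]
  = (7/25)    [25 ≡ 1 mod 8 ⇒ (2/25) = +1]
  = (25/7)    [QR: 25 ≡ 1 mod 4, sign kept]
  = (4/7)    [25 ≡ 4 mod 7]
  = (1/7)    [7 ≡ 7 mod 8 ⇒ (2/7)^2 = +1]
  = 1    [(1/7) = 1]
The Legendre symbol is 1, so x^2 ≡ -64 (mod 89) has solution.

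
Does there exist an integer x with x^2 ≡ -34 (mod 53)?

(-34/53)
  = (19/53)    [-34 ≡ 19 mod 53]
  = (53/19)    [QR: 53 ≡ 1 mod 4, sign kept]
  = (15/19)    [53 ≡ 15 mod 19]
  = -(19/15)    [QR: both ≡ 3 mod 4, sign flips]
  = -(4/15)    [19 ≡ 4 mod 15]
  = -(1/15)    [15 ≡ 7 mod 8 ⇒ (2/15)^2 = +1]
  = -1    [(1/15) = 1]
(-34/53) = -1, and 53 is prime, so -34 is not a quadratic residue mod 53.

no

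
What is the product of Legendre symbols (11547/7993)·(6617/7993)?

-1

By multiplicativity, (11547·6617/7993) = (11547/7993)·(6617/7993).
First factor (11547/7993):
(11547/7993)
  = (3554/7993)    [11547 ≡ 3554 mod 7993]
  = (1777/7993)    [7993 ≡ 1 mod 8 ⇒ (2/7993) = +1]
  = (7993/1777)    [QR: 1777 ≡ 1 mod 4, sign kept]
  = (885/1777)    [7993 ≡ 885 mod 1777]
  = (1777/885)    [QR: 885 ≡ 1 mod 4, sign kept]
  = (7/885)    [1777 ≡ 7 mod 885]
  = (885/7)    [QR: 885 ≡ 1 mod 4, sign kept]
  = (3/7)    [885 ≡ 3 mod 7]
  = -(7/3)    [QR: both ≡ 3 mod 4, sign flips]
  = -(1/3)    [7 ≡ 1 mod 3]
  = -1    [(1/3) = 1]
Second factor (6617/7993):
(6617/7993)
  = (7993/6617)    [QR: 6617 ≡ 1 mod 4, sign kept]
  = (1376/6617)    [7993 ≡ 1376 mod 6617]
  = (43/6617)    [6617 ≡ 1 mod 8 ⇒ (2/6617)^5 = +1]
  = (6617/43)    [QR: 6617 ≡ 1 mod 4, sign kept]
  = (38/43)    [6617 ≡ 38 mod 43]
  = -(19/43)    [43 ≡ 3 mod 8 ⇒ (2/43) = -1]
  = (43/19)    [QR: both ≡ 3 mod 4, sign flips]
  = (5/19)    [43 ≡ 5 mod 19]
  = (19/5)    [QR: 5 ≡ 1 mod 4, sign kept]
  = (4/5)    [19 ≡ 4 mod 5]
  = (1/5)    [5 ≡ 5 mod 8 ⇒ (2/5)^2 = +1]
  = 1    [(1/5) = 1]
Product: (-1)·(1) = -1.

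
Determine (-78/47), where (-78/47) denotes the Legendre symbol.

1

Reduce the numerator: -78 ≡ 16 (mod 47), so (-78/47) = (16/47).
Factor out 2: 16 = 2^4. Since 47 ≡ 7 (mod 8), (2/47) = +1, and (2/47)^4 = +1. Now have (1/47).
(1/47) = 1. Collecting the sign factors: 1.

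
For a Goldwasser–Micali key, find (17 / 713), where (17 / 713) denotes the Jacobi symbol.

1

(17 / 713)
  = (713 / 17)    [QR: 17 ≡ 1 mod 4, sign kept]
  = (16 / 17)    [713 ≡ 16 mod 17]
  = (1 / 17)    [17 ≡ 1 mod 8 ⇒ (2 / 17)^4 = +1]
  = 1    [(1 / 17) = 1]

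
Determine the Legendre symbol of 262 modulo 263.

Factor out 2: 262 = 2·131. Since 263 ≡ 7 (mod 8), (2 / 263) = +1. Now have (131 / 263).
Both 131 ≡ 3 and 263 ≡ 3 (mod 4), so reciprocity gives (131 / 263) = -(263 / 131). Reduce: 263 ≡ 1 (mod 131). Now have -(1 / 131).
(1 / 131) = 1. Collecting the sign factors: -1.

-1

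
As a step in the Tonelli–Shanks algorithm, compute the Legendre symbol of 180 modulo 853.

Factor out 2: 180 = 2^2·45. Since 853 ≡ 5 (mod 8), (2 / 853) = -1, and (2 / 853)^2 = +1. Now have (45 / 853).
45 ≡ 1 (mod 4), so quadratic reciprocity gives (45 / 853) = (853 / 45). Reduce: 853 ≡ 43 (mod 45). Now have (43 / 45).
45 ≡ 1 (mod 4), so quadratic reciprocity gives (43 / 45) = (45 / 43). Reduce: 45 ≡ 2 (mod 43). Now have (2 / 43).
Factor out 2: 2 = 2. Since 43 ≡ 3 (mod 8), (2 / 43) = -1. Now have -(1 / 43).
(1 / 43) = 1. Collecting the sign factors: -1.

-1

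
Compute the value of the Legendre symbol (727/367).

-1

Reduce the numerator: 727 ≡ 360 (mod 367), so (727/367) = (360/367).
Factor out 2: 360 = 2^3·45. Since 367 ≡ 7 (mod 8), (2/367) = +1, and (2/367)^3 = +1. Now have (45/367).
45 ≡ 1 (mod 4), so quadratic reciprocity gives (45/367) = (367/45). Reduce: 367 ≡ 7 (mod 45). Now have (7/45).
45 ≡ 1 (mod 4), so quadratic reciprocity gives (7/45) = (45/7). Reduce: 45 ≡ 3 (mod 7). Now have (3/7).
Both 3 ≡ 3 and 7 ≡ 3 (mod 4), so reciprocity gives (3/7) = -(7/3). Reduce: 7 ≡ 1 (mod 3). Now have -(1/3).
(1/3) = 1. Collecting the sign factors: -1.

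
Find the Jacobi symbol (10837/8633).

(10837/8633)
  = (2204/8633)    [10837 ≡ 2204 mod 8633]
  = (551/8633)    [8633 ≡ 1 mod 8 ⇒ (2/8633)^2 = +1]
  = (8633/551)    [QR: 8633 ≡ 1 mod 4, sign kept]
  = (368/551)    [8633 ≡ 368 mod 551]
  = (23/551)    [551 ≡ 7 mod 8 ⇒ (2/551)^4 = +1]
  = -(551/23)    [QR: both ≡ 3 mod 4, sign flips]
  = -(22/23)    [551 ≡ 22 mod 23]
  = -(11/23)    [23 ≡ 7 mod 8 ⇒ (2/23) = +1]
  = (23/11)    [QR: both ≡ 3 mod 4, sign flips]
  = (1/11)    [23 ≡ 1 mod 11]
  = 1    [(1/11) = 1]

1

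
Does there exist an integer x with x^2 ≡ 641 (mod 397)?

no

(641|397)
  = (244|397)    [641 ≡ 244 mod 397]
  = (61|397)    [397 ≡ 5 mod 8 ⇒ (2|397)^2 = +1]
  = (397|61)    [QR: 61 ≡ 1 mod 4, sign kept]
  = (31|61)    [397 ≡ 31 mod 61]
  = (61|31)    [QR: 61 ≡ 1 mod 4, sign kept]
  = (30|31)    [61 ≡ 30 mod 31]
  = (15|31)    [31 ≡ 7 mod 8 ⇒ (2|31) = +1]
  = -(31|15)    [QR: both ≡ 3 mod 4, sign flips]
  = -(1|15)    [31 ≡ 1 mod 15]
  = -1    [(1|15) = 1]
The Legendre symbol is -1, so x^2 ≡ 641 (mod 397) has no solution.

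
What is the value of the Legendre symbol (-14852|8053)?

-1

Pull out -1: (-14852|8053) = (-1|8053)·(14852|8053). Since 8053 ≡ 1 (mod 4), (-1|8053) = +1. Now have (14852|8053).
Reduce the numerator: 14852 ≡ 6799 (mod 8053), so (14852|8053) = (6799|8053).
8053 ≡ 1 (mod 4), so quadratic reciprocity gives (6799|8053) = (8053|6799). Reduce: 8053 ≡ 1254 (mod 6799). Now have (1254|6799).
Factor out 2: 1254 = 2·627. Since 6799 ≡ 7 (mod 8), (2|6799) = +1. Now have (627|6799).
Both 627 ≡ 3 and 6799 ≡ 3 (mod 4), so reciprocity gives (627|6799) = -(6799|627). Reduce: 6799 ≡ 529 (mod 627). Now have -(529|627).
529 ≡ 1 (mod 4), so quadratic reciprocity gives (529|627) = (627|529). Reduce: 627 ≡ 98 (mod 529). Now have -(98|529).
Factor out 2: 98 = 2·49. Since 529 ≡ 1 (mod 8), (2|529) = +1. Now have -(49|529).
49 ≡ 1 (mod 4), so quadratic reciprocity gives (49|529) = (529|49). Reduce: 529 ≡ 39 (mod 49). Now have -(39|49).
49 ≡ 1 (mod 4), so quadratic reciprocity gives (39|49) = (49|39). Reduce: 49 ≡ 10 (mod 39). Now have -(10|39).
Factor out 2: 10 = 2·5. Since 39 ≡ 7 (mod 8), (2|39) = +1. Now have -(5|39).
5 ≡ 1 (mod 4), so quadratic reciprocity gives (5|39) = (39|5). Reduce: 39 ≡ 4 (mod 5). Now have -(4|5).
Factor out 2: 4 = 2^2. Since 5 ≡ 5 (mod 8), (2|5) = -1, and (2|5)^2 = +1. Now have -(1|5).
(1|5) = 1. Collecting the sign factors: -1.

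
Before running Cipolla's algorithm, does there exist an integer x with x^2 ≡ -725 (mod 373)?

(-725/373)
  = (725/373)    [373 ≡ 1 mod 4 ⇒ (-1/373) = +1]
  = (352/373)    [725 ≡ 352 mod 373]
  = -(11/373)    [373 ≡ 5 mod 8 ⇒ (2/373)^5 = -1]
  = -(373/11)    [QR: 373 ≡ 1 mod 4, sign kept]
  = -(10/11)    [373 ≡ 10 mod 11]
  = (5/11)    [11 ≡ 3 mod 8 ⇒ (2/11) = -1]
  = (11/5)    [QR: 5 ≡ 1 mod 4, sign kept]
  = (1/5)    [11 ≡ 1 mod 5]
  = 1    [(1/5) = 1]
(-725/373) = 1, and 373 is prime, so -725 is a quadratic residue mod 373.

yes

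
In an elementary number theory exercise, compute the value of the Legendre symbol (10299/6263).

(10299/6263)
  = (4036/6263)    [10299 ≡ 4036 mod 6263]
  = (1009/6263)    [6263 ≡ 7 mod 8 ⇒ (2/6263)^2 = +1]
  = (6263/1009)    [QR: 1009 ≡ 1 mod 4, sign kept]
  = (209/1009)    [6263 ≡ 209 mod 1009]
  = (1009/209)    [QR: 209 ≡ 1 mod 4, sign kept]
  = (173/209)    [1009 ≡ 173 mod 209]
  = (209/173)    [QR: 173 ≡ 1 mod 4, sign kept]
  = (36/173)    [209 ≡ 36 mod 173]
  = (9/173)    [173 ≡ 5 mod 8 ⇒ (2/173)^2 = +1]
  = (173/9)    [QR: 9 ≡ 1 mod 4, sign kept]
  = (2/9)    [173 ≡ 2 mod 9]
  = (1/9)    [9 ≡ 1 mod 8 ⇒ (2/9) = +1]
  = 1    [(1/9) = 1]

1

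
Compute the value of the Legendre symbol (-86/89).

-1

Pull out -1: (-86/89) = (-1/89)·(86/89). Since 89 ≡ 1 (mod 4), (-1/89) = +1. Now have (86/89).
Factor out 2: 86 = 2·43. Since 89 ≡ 1 (mod 8), (2/89) = +1. Now have (43/89).
89 ≡ 1 (mod 4), so quadratic reciprocity gives (43/89) = (89/43). Reduce: 89 ≡ 3 (mod 43). Now have (3/43).
Both 3 ≡ 3 and 43 ≡ 3 (mod 4), so reciprocity gives (3/43) = -(43/3). Reduce: 43 ≡ 1 (mod 3). Now have -(1/3).
(1/3) = 1. Collecting the sign factors: -1.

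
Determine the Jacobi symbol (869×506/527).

1

By multiplicativity, (869·506/527) = (869/527)·(506/527).
First factor (869/527):
(869/527)
  = (342/527)    [869 ≡ 342 mod 527]
  = (171/527)    [527 ≡ 7 mod 8 ⇒ (2/527) = +1]
  = -(527/171)    [QR: both ≡ 3 mod 4, sign flips]
  = -(14/171)    [527 ≡ 14 mod 171]
  = (7/171)    [171 ≡ 3 mod 8 ⇒ (2/171) = -1]
  = -(171/7)    [QR: both ≡ 3 mod 4, sign flips]
  = -(3/7)    [171 ≡ 3 mod 7]
  = (7/3)    [QR: both ≡ 3 mod 4, sign flips]
  = (1/3)    [7 ≡ 1 mod 3]
  = 1    [(1/3) = 1]
Second factor (506/527):
(506/527)
  = (253/527)    [527 ≡ 7 mod 8 ⇒ (2/527) = +1]
  = (527/253)    [QR: 253 ≡ 1 mod 4, sign kept]
  = (21/253)    [527 ≡ 21 mod 253]
  = (253/21)    [QR: 21 ≡ 1 mod 4, sign kept]
  = (1/21)    [253 ≡ 1 mod 21]
  = 1    [(1/21) = 1]
Product: (1)·(1) = 1.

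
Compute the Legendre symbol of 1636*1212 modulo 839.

By multiplicativity, (1636·1212/839) = (1636/839)·(1212/839).
First factor (1636/839):
(1636/839)
  = (797/839)    [1636 ≡ 797 mod 839]
  = (839/797)    [QR: 797 ≡ 1 mod 4, sign kept]
  = (42/797)    [839 ≡ 42 mod 797]
  = -(21/797)    [797 ≡ 5 mod 8 ⇒ (2/797) = -1]
  = -(797/21)    [QR: 21 ≡ 1 mod 4, sign kept]
  = -(20/21)    [797 ≡ 20 mod 21]
  = -(5/21)    [21 ≡ 5 mod 8 ⇒ (2/21)^2 = +1]
  = -(21/5)    [QR: 5 ≡ 1 mod 4, sign kept]
  = -(1/5)    [21 ≡ 1 mod 5]
  = -1    [(1/5) = 1]
Second factor (1212/839):
(1212/839)
  = (373/839)    [1212 ≡ 373 mod 839]
  = (839/373)    [QR: 373 ≡ 1 mod 4, sign kept]
  = (93/373)    [839 ≡ 93 mod 373]
  = (373/93)    [QR: 93 ≡ 1 mod 4, sign kept]
  = (1/93)    [373 ≡ 1 mod 93]
  = 1    [(1/93) = 1]
Product: (-1)·(1) = -1.

-1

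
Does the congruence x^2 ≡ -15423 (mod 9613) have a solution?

yes

Pull out -1: (-15423|9613) = (-1|9613)·(15423|9613). Since 9613 ≡ 1 (mod 4), (-1|9613) = +1. Now have (15423|9613).
Reduce the numerator: 15423 ≡ 5810 (mod 9613), so (15423|9613) = (5810|9613).
Factor out 2: 5810 = 2·2905. Since 9613 ≡ 5 (mod 8), (2|9613) = -1. Now have -(2905|9613).
2905 ≡ 1 (mod 4), so quadratic reciprocity gives (2905|9613) = (9613|2905). Reduce: 9613 ≡ 898 (mod 2905). Now have -(898|2905).
Factor out 2: 898 = 2·449. Since 2905 ≡ 1 (mod 8), (2|2905) = +1. Now have -(449|2905).
449 ≡ 1 (mod 4), so quadratic reciprocity gives (449|2905) = (2905|449). Reduce: 2905 ≡ 211 (mod 449). Now have -(211|449).
449 ≡ 1 (mod 4), so quadratic reciprocity gives (211|449) = (449|211). Reduce: 449 ≡ 27 (mod 211). Now have -(27|211).
Both 27 ≡ 3 and 211 ≡ 3 (mod 4), so reciprocity gives (27|211) = -(211|27). Reduce: 211 ≡ 22 (mod 27). Now have (22|27).
Factor out 2: 22 = 2·11. Since 27 ≡ 3 (mod 8), (2|27) = -1. Now have -(11|27).
Both 11 ≡ 3 and 27 ≡ 3 (mod 4), so reciprocity gives (11|27) = -(27|11). Reduce: 27 ≡ 5 (mod 11). Now have (5|11).
5 ≡ 1 (mod 4), so quadratic reciprocity gives (5|11) = (11|5). Reduce: 11 ≡ 1 (mod 5). Now have (1|5).
(1|5) = 1. Collecting the sign factors: 1.
(-15423|9613) = 1, and 9613 is prime, so -15423 is a quadratic residue mod 9613.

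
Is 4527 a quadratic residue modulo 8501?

(4527/8501)
  = (8501/4527)    [QR: 8501 ≡ 1 mod 4, sign kept]
  = (3974/4527)    [8501 ≡ 3974 mod 4527]
  = (1987/4527)    [4527 ≡ 7 mod 8 ⇒ (2/4527) = +1]
  = -(4527/1987)    [QR: both ≡ 3 mod 4, sign flips]
  = -(553/1987)    [4527 ≡ 553 mod 1987]
  = -(1987/553)    [QR: 553 ≡ 1 mod 4, sign kept]
  = -(328/553)    [1987 ≡ 328 mod 553]
  = -(41/553)    [553 ≡ 1 mod 8 ⇒ (2/553)^3 = +1]
  = -(553/41)    [QR: 41 ≡ 1 mod 4, sign kept]
  = -(20/41)    [553 ≡ 20 mod 41]
  = -(5/41)    [41 ≡ 1 mod 8 ⇒ (2/41)^2 = +1]
  = -(41/5)    [QR: 5 ≡ 1 mod 4, sign kept]
  = -(1/5)    [41 ≡ 1 mod 5]
  = -1    [(1/5) = 1]
(4527/8501) = -1, and 8501 is prime, so 4527 is not a quadratic residue mod 8501.

no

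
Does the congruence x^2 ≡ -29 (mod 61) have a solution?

(-29|61)
  = (32|61)    [-29 ≡ 32 mod 61]
  = -(1|61)    [61 ≡ 5 mod 8 ⇒ (2|61)^5 = -1]
  = -1    [(1|61) = 1]
The Legendre symbol is -1, so x^2 ≡ -29 (mod 61) has no solution.

no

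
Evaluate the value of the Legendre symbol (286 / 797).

-1

(286 / 797)
  = -(143 / 797)    [797 ≡ 5 mod 8 ⇒ (2 / 797) = -1]
  = -(797 / 143)    [QR: 797 ≡ 1 mod 4, sign kept]
  = -(82 / 143)    [797 ≡ 82 mod 143]
  = -(41 / 143)    [143 ≡ 7 mod 8 ⇒ (2 / 143) = +1]
  = -(143 / 41)    [QR: 41 ≡ 1 mod 4, sign kept]
  = -(20 / 41)    [143 ≡ 20 mod 41]
  = -(5 / 41)    [41 ≡ 1 mod 8 ⇒ (2 / 41)^2 = +1]
  = -(41 / 5)    [QR: 5 ≡ 1 mod 4, sign kept]
  = -(1 / 5)    [41 ≡ 1 mod 5]
  = -1    [(1 / 5) = 1]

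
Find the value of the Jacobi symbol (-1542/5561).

Pull out -1: (-1542/5561) = (-1/5561)·(1542/5561). Since 5561 ≡ 1 (mod 4), (-1/5561) = +1. Now have (1542/5561).
Factor out 2: 1542 = 2·771. Since 5561 ≡ 1 (mod 8), (2/5561) = +1. Now have (771/5561).
5561 ≡ 1 (mod 4), so quadratic reciprocity gives (771/5561) = (5561/771). Reduce: 5561 ≡ 164 (mod 771). Now have (164/771).
Factor out 2: 164 = 2^2·41. Since 771 ≡ 3 (mod 8), (2/771) = -1, and (2/771)^2 = +1. Now have (41/771).
41 ≡ 1 (mod 4), so quadratic reciprocity gives (41/771) = (771/41). Reduce: 771 ≡ 33 (mod 41). Now have (33/41).
33 ≡ 1 (mod 4), so quadratic reciprocity gives (33/41) = (41/33). Reduce: 41 ≡ 8 (mod 33). Now have (8/33).
Factor out 2: 8 = 2^3. Since 33 ≡ 1 (mod 8), (2/33) = +1, and (2/33)^3 = +1. Now have (1/33).
(1/33) = 1. Collecting the sign factors: 1.

1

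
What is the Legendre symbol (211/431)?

-1

Both 211 ≡ 3 and 431 ≡ 3 (mod 4), so reciprocity gives (211/431) = -(431/211). Reduce: 431 ≡ 9 (mod 211). Now have -(9/211).
9 ≡ 1 (mod 4), so quadratic reciprocity gives (9/211) = (211/9). Reduce: 211 ≡ 4 (mod 9). Now have -(4/9).
Factor out 2: 4 = 2^2. Since 9 ≡ 1 (mod 8), (2/9) = +1, and (2/9)^2 = +1. Now have -(1/9).
(1/9) = 1. Collecting the sign factors: -1.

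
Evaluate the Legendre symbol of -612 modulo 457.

1

(-612/457)
  = (302/457)    [-612 ≡ 302 mod 457]
  = (151/457)    [457 ≡ 1 mod 8 ⇒ (2/457) = +1]
  = (457/151)    [QR: 457 ≡ 1 mod 4, sign kept]
  = (4/151)    [457 ≡ 4 mod 151]
  = (1/151)    [151 ≡ 7 mod 8 ⇒ (2/151)^2 = +1]
  = 1    [(1/151) = 1]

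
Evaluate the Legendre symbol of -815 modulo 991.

-1

(-815|991)
  = (176|991)    [-815 ≡ 176 mod 991]
  = (11|991)    [991 ≡ 7 mod 8 ⇒ (2|991)^4 = +1]
  = -(991|11)    [QR: both ≡ 3 mod 4, sign flips]
  = -(1|11)    [991 ≡ 1 mod 11]
  = -1    [(1|11) = 1]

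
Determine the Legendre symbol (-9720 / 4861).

-1

(-9720 / 4861)
  = (9720 / 4861)    [4861 ≡ 1 mod 4 ⇒ (-1 / 4861) = +1]
  = (4859 / 4861)    [9720 ≡ 4859 mod 4861]
  = (4861 / 4859)    [QR: 4861 ≡ 1 mod 4, sign kept]
  = (2 / 4859)    [4861 ≡ 2 mod 4859]
  = -(1 / 4859)    [4859 ≡ 3 mod 8 ⇒ (2 / 4859) = -1]
  = -1    [(1 / 4859) = 1]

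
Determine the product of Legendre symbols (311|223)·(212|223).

-1

By multiplicativity, (311·212|223) = (311|223)·(212|223).
First factor (311|223):
(311|223)
  = (88|223)    [311 ≡ 88 mod 223]
  = (11|223)    [223 ≡ 7 mod 8 ⇒ (2|223)^3 = +1]
  = -(223|11)    [QR: both ≡ 3 mod 4, sign flips]
  = -(3|11)    [223 ≡ 3 mod 11]
  = (11|3)    [QR: both ≡ 3 mod 4, sign flips]
  = (2|3)    [11 ≡ 2 mod 3]
  = -(1|3)    [3 ≡ 3 mod 8 ⇒ (2|3) = -1]
  = -1    [(1|3) = 1]
Second factor (212|223):
(212|223)
  = (53|223)    [223 ≡ 7 mod 8 ⇒ (2|223)^2 = +1]
  = (223|53)    [QR: 53 ≡ 1 mod 4, sign kept]
  = (11|53)    [223 ≡ 11 mod 53]
  = (53|11)    [QR: 53 ≡ 1 mod 4, sign kept]
  = (9|11)    [53 ≡ 9 mod 11]
  = (11|9)    [QR: 9 ≡ 1 mod 4, sign kept]
  = (2|9)    [11 ≡ 2 mod 9]
  = (1|9)    [9 ≡ 1 mod 8 ⇒ (2|9) = +1]
  = 1    [(1|9) = 1]
Product: (-1)·(1) = -1.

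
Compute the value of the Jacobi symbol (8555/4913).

1

Reduce the numerator: 8555 ≡ 3642 (mod 4913), so (8555/4913) = (3642/4913).
Factor out 2: 3642 = 2·1821. Since 4913 ≡ 1 (mod 8), (2/4913) = +1. Now have (1821/4913).
1821 ≡ 1 (mod 4), so quadratic reciprocity gives (1821/4913) = (4913/1821). Reduce: 4913 ≡ 1271 (mod 1821). Now have (1271/1821).
1821 ≡ 1 (mod 4), so quadratic reciprocity gives (1271/1821) = (1821/1271). Reduce: 1821 ≡ 550 (mod 1271). Now have (550/1271).
Factor out 2: 550 = 2·275. Since 1271 ≡ 7 (mod 8), (2/1271) = +1. Now have (275/1271).
Both 275 ≡ 3 and 1271 ≡ 3 (mod 4), so reciprocity gives (275/1271) = -(1271/275). Reduce: 1271 ≡ 171 (mod 275). Now have -(171/275).
Both 171 ≡ 3 and 275 ≡ 3 (mod 4), so reciprocity gives (171/275) = -(275/171). Reduce: 275 ≡ 104 (mod 171). Now have (104/171).
Factor out 2: 104 = 2^3·13. Since 171 ≡ 3 (mod 8), (2/171) = -1, and (2/171)^3 = -1. Now have -(13/171).
13 ≡ 1 (mod 4), so quadratic reciprocity gives (13/171) = (171/13). Reduce: 171 ≡ 2 (mod 13). Now have -(2/13).
Factor out 2: 2 = 2. Since 13 ≡ 5 (mod 8), (2/13) = -1. Now have (1/13).
(1/13) = 1. Collecting the sign factors: 1.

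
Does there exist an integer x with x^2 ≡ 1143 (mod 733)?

(1143/733)
  = (410/733)    [1143 ≡ 410 mod 733]
  = -(205/733)    [733 ≡ 5 mod 8 ⇒ (2/733) = -1]
  = -(733/205)    [QR: 205 ≡ 1 mod 4, sign kept]
  = -(118/205)    [733 ≡ 118 mod 205]
  = (59/205)    [205 ≡ 5 mod 8 ⇒ (2/205) = -1]
  = (205/59)    [QR: 205 ≡ 1 mod 4, sign kept]
  = (28/59)    [205 ≡ 28 mod 59]
  = (7/59)    [59 ≡ 3 mod 8 ⇒ (2/59)^2 = +1]
  = -(59/7)    [QR: both ≡ 3 mod 4, sign flips]
  = -(3/7)    [59 ≡ 3 mod 7]
  = (7/3)    [QR: both ≡ 3 mod 4, sign flips]
  = (1/3)    [7 ≡ 1 mod 3]
  = 1    [(1/3) = 1]
(1143/733) = 1, and 733 is prime, so 1143 is a quadratic residue mod 733.

yes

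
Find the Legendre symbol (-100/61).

(-100/61)
  = (100/61)    [61 ≡ 1 mod 4 ⇒ (-1/61) = +1]
  = (39/61)    [100 ≡ 39 mod 61]
  = (61/39)    [QR: 61 ≡ 1 mod 4, sign kept]
  = (22/39)    [61 ≡ 22 mod 39]
  = (11/39)    [39 ≡ 7 mod 8 ⇒ (2/39) = +1]
  = -(39/11)    [QR: both ≡ 3 mod 4, sign flips]
  = -(6/11)    [39 ≡ 6 mod 11]
  = (3/11)    [11 ≡ 3 mod 8 ⇒ (2/11) = -1]
  = -(11/3)    [QR: both ≡ 3 mod 4, sign flips]
  = -(2/3)    [11 ≡ 2 mod 3]
  = (1/3)    [3 ≡ 3 mod 8 ⇒ (2/3) = -1]
  = 1    [(1/3) = 1]

1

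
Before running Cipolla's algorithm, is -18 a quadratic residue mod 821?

Pull out -1: (-18/821) = (-1/821)·(18/821). Since 821 ≡ 1 (mod 4), (-1/821) = +1. Now have (18/821).
Factor out 2: 18 = 2·9. Since 821 ≡ 5 (mod 8), (2/821) = -1. Now have -(9/821).
9 ≡ 1 (mod 4), so quadratic reciprocity gives (9/821) = (821/9). Reduce: 821 ≡ 2 (mod 9). Now have -(2/9).
Factor out 2: 2 = 2. Since 9 ≡ 1 (mod 8), (2/9) = +1. Now have -(1/9).
(1/9) = 1. Collecting the sign factors: -1.
The Legendre symbol is -1, so x^2 ≡ -18 (mod 821) has no solution.

no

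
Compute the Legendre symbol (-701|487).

-1

Reduce the numerator: -701 ≡ 273 (mod 487), so (-701|487) = (273|487).
273 ≡ 1 (mod 4), so quadratic reciprocity gives (273|487) = (487|273). Reduce: 487 ≡ 214 (mod 273). Now have (214|273).
Factor out 2: 214 = 2·107. Since 273 ≡ 1 (mod 8), (2|273) = +1. Now have (107|273).
273 ≡ 1 (mod 4), so quadratic reciprocity gives (107|273) = (273|107). Reduce: 273 ≡ 59 (mod 107). Now have (59|107).
Both 59 ≡ 3 and 107 ≡ 3 (mod 4), so reciprocity gives (59|107) = -(107|59). Reduce: 107 ≡ 48 (mod 59). Now have -(48|59).
Factor out 2: 48 = 2^4·3. Since 59 ≡ 3 (mod 8), (2|59) = -1, and (2|59)^4 = +1. Now have -(3|59).
Both 3 ≡ 3 and 59 ≡ 3 (mod 4), so reciprocity gives (3|59) = -(59|3). Reduce: 59 ≡ 2 (mod 3). Now have (2|3).
Factor out 2: 2 = 2. Since 3 ≡ 3 (mod 8), (2|3) = -1. Now have -(1|3).
(1|3) = 1. Collecting the sign factors: -1.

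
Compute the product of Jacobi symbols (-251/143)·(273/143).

By multiplicativity, (-251·273/143) = (-251/143)·(273/143).
First factor (-251/143):
(-251/143)
  = (35/143)    [-251 ≡ 35 mod 143]
  = -(143/35)    [QR: both ≡ 3 mod 4, sign flips]
  = -(3/35)    [143 ≡ 3 mod 35]
  = (35/3)    [QR: both ≡ 3 mod 4, sign flips]
  = (2/3)    [35 ≡ 2 mod 3]
  = -(1/3)    [3 ≡ 3 mod 8 ⇒ (2/3) = -1]
  = -1    [(1/3) = 1]
Second factor (273/143):
(273/143)
  = (130/143)    [273 ≡ 130 mod 143]
  = (65/143)    [143 ≡ 7 mod 8 ⇒ (2/143) = +1]
  = (143/65)    [QR: 65 ≡ 1 mod 4, sign kept]
  = (13/65)    [143 ≡ 13 mod 65]
  = (65/13)    [QR: 13 ≡ 1 mod 4, sign kept]
  = (0/13)    [65 ≡ 0 mod 13]
  = 0    [numerator 0, gcd > 1]
Product: (-1)·(0) = 0.

0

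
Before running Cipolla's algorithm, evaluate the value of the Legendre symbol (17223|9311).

(17223|9311)
  = (7912|9311)    [17223 ≡ 7912 mod 9311]
  = (989|9311)    [9311 ≡ 7 mod 8 ⇒ (2|9311)^3 = +1]
  = (9311|989)    [QR: 989 ≡ 1 mod 4, sign kept]
  = (410|989)    [9311 ≡ 410 mod 989]
  = -(205|989)    [989 ≡ 5 mod 8 ⇒ (2|989) = -1]
  = -(989|205)    [QR: 205 ≡ 1 mod 4, sign kept]
  = -(169|205)    [989 ≡ 169 mod 205]
  = -(205|169)    [QR: 169 ≡ 1 mod 4, sign kept]
  = -(36|169)    [205 ≡ 36 mod 169]
  = -(9|169)    [169 ≡ 1 mod 8 ⇒ (2|169)^2 = +1]
  = -(169|9)    [QR: 9 ≡ 1 mod 4, sign kept]
  = -(7|9)    [169 ≡ 7 mod 9]
  = -(9|7)    [QR: 9 ≡ 1 mod 4, sign kept]
  = -(2|7)    [9 ≡ 2 mod 7]
  = -(1|7)    [7 ≡ 7 mod 8 ⇒ (2|7) = +1]
  = -1    [(1|7) = 1]

-1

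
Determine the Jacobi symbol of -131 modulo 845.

1

Reduce the numerator: -131 ≡ 714 (mod 845), so (-131/845) = (714/845).
Factor out 2: 714 = 2·357. Since 845 ≡ 5 (mod 8), (2/845) = -1. Now have -(357/845).
357 ≡ 1 (mod 4), so quadratic reciprocity gives (357/845) = (845/357). Reduce: 845 ≡ 131 (mod 357). Now have -(131/357).
357 ≡ 1 (mod 4), so quadratic reciprocity gives (131/357) = (357/131). Reduce: 357 ≡ 95 (mod 131). Now have -(95/131).
Both 95 ≡ 3 and 131 ≡ 3 (mod 4), so reciprocity gives (95/131) = -(131/95). Reduce: 131 ≡ 36 (mod 95). Now have (36/95).
Factor out 2: 36 = 2^2·9. Since 95 ≡ 7 (mod 8), (2/95) = +1, and (2/95)^2 = +1. Now have (9/95).
9 ≡ 1 (mod 4), so quadratic reciprocity gives (9/95) = (95/9). Reduce: 95 ≡ 5 (mod 9). Now have (5/9).
5 ≡ 1 (mod 4), so quadratic reciprocity gives (5/9) = (9/5). Reduce: 9 ≡ 4 (mod 5). Now have (4/5).
Factor out 2: 4 = 2^2. Since 5 ≡ 5 (mod 8), (2/5) = -1, and (2/5)^2 = +1. Now have (1/5).
(1/5) = 1. Collecting the sign factors: 1.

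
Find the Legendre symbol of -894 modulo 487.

-1

Reduce the numerator: -894 ≡ 80 (mod 487), so (-894/487) = (80/487).
Factor out 2: 80 = 2^4·5. Since 487 ≡ 7 (mod 8), (2/487) = +1, and (2/487)^4 = +1. Now have (5/487).
5 ≡ 1 (mod 4), so quadratic reciprocity gives (5/487) = (487/5). Reduce: 487 ≡ 2 (mod 5). Now have (2/5).
Factor out 2: 2 = 2. Since 5 ≡ 5 (mod 8), (2/5) = -1. Now have -(1/5).
(1/5) = 1. Collecting the sign factors: -1.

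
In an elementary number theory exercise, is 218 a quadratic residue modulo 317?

Factor out 2: 218 = 2·109. Since 317 ≡ 5 (mod 8), (2/317) = -1. Now have -(109/317).
109 ≡ 1 (mod 4), so quadratic reciprocity gives (109/317) = (317/109). Reduce: 317 ≡ 99 (mod 109). Now have -(99/109).
109 ≡ 1 (mod 4), so quadratic reciprocity gives (99/109) = (109/99). Reduce: 109 ≡ 10 (mod 99). Now have -(10/99).
Factor out 2: 10 = 2·5. Since 99 ≡ 3 (mod 8), (2/99) = -1. Now have (5/99).
5 ≡ 1 (mod 4), so quadratic reciprocity gives (5/99) = (99/5). Reduce: 99 ≡ 4 (mod 5). Now have (4/5).
Factor out 2: 4 = 2^2. Since 5 ≡ 5 (mod 8), (2/5) = -1, and (2/5)^2 = +1. Now have (1/5).
(1/5) = 1. Collecting the sign factors: 1.
The Legendre symbol is 1, so x^2 ≡ 218 (mod 317) has solution.

yes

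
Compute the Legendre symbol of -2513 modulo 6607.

-1

Reduce the numerator: -2513 ≡ 4094 (mod 6607), so (-2513 / 6607) = (4094 / 6607).
Factor out 2: 4094 = 2·2047. Since 6607 ≡ 7 (mod 8), (2 / 6607) = +1. Now have (2047 / 6607).
Both 2047 ≡ 3 and 6607 ≡ 3 (mod 4), so reciprocity gives (2047 / 6607) = -(6607 / 2047). Reduce: 6607 ≡ 466 (mod 2047). Now have -(466 / 2047).
Factor out 2: 466 = 2·233. Since 2047 ≡ 7 (mod 8), (2 / 2047) = +1. Now have -(233 / 2047).
233 ≡ 1 (mod 4), so quadratic reciprocity gives (233 / 2047) = (2047 / 233). Reduce: 2047 ≡ 183 (mod 233). Now have -(183 / 233).
233 ≡ 1 (mod 4), so quadratic reciprocity gives (183 / 233) = (233 / 183). Reduce: 233 ≡ 50 (mod 183). Now have -(50 / 183).
Factor out 2: 50 = 2·25. Since 183 ≡ 7 (mod 8), (2 / 183) = +1. Now have -(25 / 183).
25 ≡ 1 (mod 4), so quadratic reciprocity gives (25 / 183) = (183 / 25). Reduce: 183 ≡ 8 (mod 25). Now have -(8 / 25).
Factor out 2: 8 = 2^3. Since 25 ≡ 1 (mod 8), (2 / 25) = +1, and (2 / 25)^3 = +1. Now have -(1 / 25).
(1 / 25) = 1. Collecting the sign factors: -1.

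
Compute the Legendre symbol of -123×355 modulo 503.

By multiplicativity, (-123·355/503) = (-123/503)·(355/503).
First factor (-123/503):
Reduce the numerator: -123 ≡ 380 (mod 503), so (-123/503) = (380/503).
Factor out 2: 380 = 2^2·95. Since 503 ≡ 7 (mod 8), (2/503) = +1, and (2/503)^2 = +1. Now have (95/503).
Both 95 ≡ 3 and 503 ≡ 3 (mod 4), so reciprocity gives (95/503) = -(503/95). Reduce: 503 ≡ 28 (mod 95). Now have -(28/95).
Factor out 2: 28 = 2^2·7. Since 95 ≡ 7 (mod 8), (2/95) = +1, and (2/95)^2 = +1. Now have -(7/95).
Both 7 ≡ 3 and 95 ≡ 3 (mod 4), so reciprocity gives (7/95) = -(95/7). Reduce: 95 ≡ 4 (mod 7). Now have (4/7).
Factor out 2: 4 = 2^2. Since 7 ≡ 7 (mod 8), (2/7) = +1, and (2/7)^2 = +1. Now have (1/7).
(1/7) = 1. Collecting the sign factors: 1.
Second factor (355/503):
Both 355 ≡ 3 and 503 ≡ 3 (mod 4), so reciprocity gives (355/503) = -(503/355). Reduce: 503 ≡ 148 (mod 355). Now have -(148/355).
Factor out 2: 148 = 2^2·37. Since 355 ≡ 3 (mod 8), (2/355) = -1, and (2/355)^2 = +1. Now have -(37/355).
37 ≡ 1 (mod 4), so quadratic reciprocity gives (37/355) = (355/37). Reduce: 355 ≡ 22 (mod 37). Now have -(22/37).
Factor out 2: 22 = 2·11. Since 37 ≡ 5 (mod 8), (2/37) = -1. Now have (11/37).
37 ≡ 1 (mod 4), so quadratic reciprocity gives (11/37) = (37/11). Reduce: 37 ≡ 4 (mod 11). Now have (4/11).
Factor out 2: 4 = 2^2. Since 11 ≡ 3 (mod 8), (2/11) = -1, and (2/11)^2 = +1. Now have (1/11).
(1/11) = 1. Collecting the sign factors: 1.
Product: (1)·(1) = 1.

1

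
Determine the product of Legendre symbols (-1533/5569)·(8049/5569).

By multiplicativity, (-1533·8049/5569) = (-1533/5569)·(8049/5569).
First factor (-1533/5569):
(-1533/5569)
  = (4036/5569)    [-1533 ≡ 4036 mod 5569]
  = (1009/5569)    [5569 ≡ 1 mod 8 ⇒ (2/5569)^2 = +1]
  = (5569/1009)    [QR: 1009 ≡ 1 mod 4, sign kept]
  = (524/1009)    [5569 ≡ 524 mod 1009]
  = (131/1009)    [1009 ≡ 1 mod 8 ⇒ (2/1009)^2 = +1]
  = (1009/131)    [QR: 1009 ≡ 1 mod 4, sign kept]
  = (92/131)    [1009 ≡ 92 mod 131]
  = (23/131)    [131 ≡ 3 mod 8 ⇒ (2/131)^2 = +1]
  = -(131/23)    [QR: both ≡ 3 mod 4, sign flips]
  = -(16/23)    [131 ≡ 16 mod 23]
  = -(1/23)    [23 ≡ 7 mod 8 ⇒ (2/23)^4 = +1]
  = -1    [(1/23) = 1]
Second factor (8049/5569):
(8049/5569)
  = (2480/5569)    [8049 ≡ 2480 mod 5569]
  = (155/5569)    [5569 ≡ 1 mod 8 ⇒ (2/5569)^4 = +1]
  = (5569/155)    [QR: 5569 ≡ 1 mod 4, sign kept]
  = (144/155)    [5569 ≡ 144 mod 155]
  = (9/155)    [155 ≡ 3 mod 8 ⇒ (2/155)^4 = +1]
  = (155/9)    [QR: 9 ≡ 1 mod 4, sign kept]
  = (2/9)    [155 ≡ 2 mod 9]
  = (1/9)    [9 ≡ 1 mod 8 ⇒ (2/9) = +1]
  = 1    [(1/9) = 1]
Product: (-1)·(1) = -1.

-1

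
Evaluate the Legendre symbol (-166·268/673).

By multiplicativity, (-166·268/673) = (-166/673)·(268/673).
First factor (-166/673):
(-166/673)
  = (507/673)    [-166 ≡ 507 mod 673]
  = (673/507)    [QR: 673 ≡ 1 mod 4, sign kept]
  = (166/507)    [673 ≡ 166 mod 507]
  = -(83/507)    [507 ≡ 3 mod 8 ⇒ (2/507) = -1]
  = (507/83)    [QR: both ≡ 3 mod 4, sign flips]
  = (9/83)    [507 ≡ 9 mod 83]
  = (83/9)    [QR: 9 ≡ 1 mod 4, sign kept]
  = (2/9)    [83 ≡ 2 mod 9]
  = (1/9)    [9 ≡ 1 mod 8 ⇒ (2/9) = +1]
  = 1    [(1/9) = 1]
Second factor (268/673):
(268/673)
  = (67/673)    [673 ≡ 1 mod 8 ⇒ (2/673)^2 = +1]
  = (673/67)    [QR: 673 ≡ 1 mod 4, sign kept]
  = (3/67)    [673 ≡ 3 mod 67]
  = -(67/3)    [QR: both ≡ 3 mod 4, sign flips]
  = -(1/3)    [67 ≡ 1 mod 3]
  = -1    [(1/3) = 1]
Product: (1)·(-1) = -1.

-1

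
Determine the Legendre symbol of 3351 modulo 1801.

-1

(3351|1801)
  = (1550|1801)    [3351 ≡ 1550 mod 1801]
  = (775|1801)    [1801 ≡ 1 mod 8 ⇒ (2|1801) = +1]
  = (1801|775)    [QR: 1801 ≡ 1 mod 4, sign kept]
  = (251|775)    [1801 ≡ 251 mod 775]
  = -(775|251)    [QR: both ≡ 3 mod 4, sign flips]
  = -(22|251)    [775 ≡ 22 mod 251]
  = (11|251)    [251 ≡ 3 mod 8 ⇒ (2|251) = -1]
  = -(251|11)    [QR: both ≡ 3 mod 4, sign flips]
  = -(9|11)    [251 ≡ 9 mod 11]
  = -(11|9)    [QR: 9 ≡ 1 mod 4, sign kept]
  = -(2|9)    [11 ≡ 2 mod 9]
  = -(1|9)    [9 ≡ 1 mod 8 ⇒ (2|9) = +1]
  = -1    [(1|9) = 1]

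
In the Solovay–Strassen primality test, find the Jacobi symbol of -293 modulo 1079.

(-293/1079)
  = (786/1079)    [-293 ≡ 786 mod 1079]
  = (393/1079)    [1079 ≡ 7 mod 8 ⇒ (2/1079) = +1]
  = (1079/393)    [QR: 393 ≡ 1 mod 4, sign kept]
  = (293/393)    [1079 ≡ 293 mod 393]
  = (393/293)    [QR: 293 ≡ 1 mod 4, sign kept]
  = (100/293)    [393 ≡ 100 mod 293]
  = (25/293)    [293 ≡ 5 mod 8 ⇒ (2/293)^2 = +1]
  = (293/25)    [QR: 25 ≡ 1 mod 4, sign kept]
  = (18/25)    [293 ≡ 18 mod 25]
  = (9/25)    [25 ≡ 1 mod 8 ⇒ (2/25) = +1]
  = (25/9)    [QR: 9 ≡ 1 mod 4, sign kept]
  = (7/9)    [25 ≡ 7 mod 9]
  = (9/7)    [QR: 9 ≡ 1 mod 4, sign kept]
  = (2/7)    [9 ≡ 2 mod 7]
  = (1/7)    [7 ≡ 7 mod 8 ⇒ (2/7) = +1]
  = 1    [(1/7) = 1]

1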